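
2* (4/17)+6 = 110/17 = 6.47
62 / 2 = 31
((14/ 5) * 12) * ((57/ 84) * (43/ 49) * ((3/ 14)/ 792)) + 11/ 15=66895/90552 = 0.74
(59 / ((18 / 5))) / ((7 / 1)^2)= 295/882 = 0.33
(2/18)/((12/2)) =1/54 = 0.02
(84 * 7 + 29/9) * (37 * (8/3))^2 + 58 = 466209434/81 = 5755672.02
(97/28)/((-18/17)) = -1649/504 = -3.27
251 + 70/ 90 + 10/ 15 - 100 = 1372/9 = 152.44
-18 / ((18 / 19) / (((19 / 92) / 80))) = -361/7360 = -0.05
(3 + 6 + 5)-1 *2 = 12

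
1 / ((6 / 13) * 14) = 13/84 = 0.15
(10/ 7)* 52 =520/7 = 74.29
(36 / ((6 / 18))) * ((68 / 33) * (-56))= -137088/11 = -12462.55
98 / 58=49/29 = 1.69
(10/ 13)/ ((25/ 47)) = 94/65 = 1.45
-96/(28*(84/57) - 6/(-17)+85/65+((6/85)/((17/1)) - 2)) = -34263840/14607797 = -2.35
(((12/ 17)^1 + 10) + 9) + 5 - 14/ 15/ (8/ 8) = 6062/255 = 23.77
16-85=-69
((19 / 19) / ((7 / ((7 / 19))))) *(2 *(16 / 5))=32/95 = 0.34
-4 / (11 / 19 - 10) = 76/179 = 0.42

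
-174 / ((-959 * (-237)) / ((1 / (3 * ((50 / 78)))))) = -754/1894025 = 0.00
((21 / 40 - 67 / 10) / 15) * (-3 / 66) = 247/13200 = 0.02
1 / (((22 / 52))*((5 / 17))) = 442/55 = 8.04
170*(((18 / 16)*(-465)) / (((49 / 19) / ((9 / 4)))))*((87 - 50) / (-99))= 250074675/8624 = 28997.53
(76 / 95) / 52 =1/65 = 0.02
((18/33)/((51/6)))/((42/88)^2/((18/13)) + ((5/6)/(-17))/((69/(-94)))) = 874368/3151523 = 0.28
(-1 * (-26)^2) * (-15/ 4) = 2535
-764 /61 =-12.52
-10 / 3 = -3.33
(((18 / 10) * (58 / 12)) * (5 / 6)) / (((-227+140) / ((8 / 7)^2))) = -16/147 = -0.11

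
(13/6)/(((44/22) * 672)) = 13/8064 = 0.00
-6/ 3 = -2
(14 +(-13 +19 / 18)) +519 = 9379/18 = 521.06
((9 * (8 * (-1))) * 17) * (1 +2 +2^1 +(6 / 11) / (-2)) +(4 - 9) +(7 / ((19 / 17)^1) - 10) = -1211138/209 = -5794.92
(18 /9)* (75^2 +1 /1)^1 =11252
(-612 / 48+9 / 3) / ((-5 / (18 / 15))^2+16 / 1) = -351/1201 = -0.29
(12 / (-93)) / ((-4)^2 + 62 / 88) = -176/22785 = -0.01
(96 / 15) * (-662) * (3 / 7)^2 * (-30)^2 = -34318080/49 = -700368.98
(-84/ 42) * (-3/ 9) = 2/3 = 0.67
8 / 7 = 1.14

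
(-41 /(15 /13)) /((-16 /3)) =533/80 = 6.66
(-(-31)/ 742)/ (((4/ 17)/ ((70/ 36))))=2635/7632 = 0.35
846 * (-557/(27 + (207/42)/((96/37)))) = -211107456/12947 = -16305.51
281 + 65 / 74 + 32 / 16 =21007/74 = 283.88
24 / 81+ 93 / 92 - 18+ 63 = 115027/2484 = 46.31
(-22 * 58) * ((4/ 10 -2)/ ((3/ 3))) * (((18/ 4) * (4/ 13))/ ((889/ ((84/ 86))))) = 1102464/354965 = 3.11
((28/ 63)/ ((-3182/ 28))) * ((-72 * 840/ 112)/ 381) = 1120/202057 = 0.01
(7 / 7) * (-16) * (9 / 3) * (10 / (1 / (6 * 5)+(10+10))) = -14400/601 = -23.96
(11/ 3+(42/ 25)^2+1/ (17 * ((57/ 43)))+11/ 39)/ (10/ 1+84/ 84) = 0.62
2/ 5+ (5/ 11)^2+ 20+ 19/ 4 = 61363/2420 = 25.36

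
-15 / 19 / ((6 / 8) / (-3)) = 60/19 = 3.16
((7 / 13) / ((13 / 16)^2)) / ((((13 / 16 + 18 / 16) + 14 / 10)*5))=28672/586599 = 0.05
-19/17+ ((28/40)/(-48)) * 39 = -4587/2720 = -1.69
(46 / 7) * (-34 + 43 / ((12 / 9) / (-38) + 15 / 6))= -108.79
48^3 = 110592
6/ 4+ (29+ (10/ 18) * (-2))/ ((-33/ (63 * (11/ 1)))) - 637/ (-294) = -582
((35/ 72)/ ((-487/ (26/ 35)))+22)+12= 596075/17532 = 34.00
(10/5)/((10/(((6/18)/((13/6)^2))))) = 12/845 = 0.01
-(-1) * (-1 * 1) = -1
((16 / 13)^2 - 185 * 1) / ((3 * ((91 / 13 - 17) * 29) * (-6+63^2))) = 31009/582679890 = 0.00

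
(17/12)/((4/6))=17/8 = 2.12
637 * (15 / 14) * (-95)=-129675/2 = -64837.50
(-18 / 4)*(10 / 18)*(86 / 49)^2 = -18490/2401 = -7.70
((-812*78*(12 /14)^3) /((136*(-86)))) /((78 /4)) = 6264/35819 = 0.17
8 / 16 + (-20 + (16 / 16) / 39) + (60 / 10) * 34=184.53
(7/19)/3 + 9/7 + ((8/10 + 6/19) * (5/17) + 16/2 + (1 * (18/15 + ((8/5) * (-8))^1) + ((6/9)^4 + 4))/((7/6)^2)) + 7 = 423511/37485 = 11.30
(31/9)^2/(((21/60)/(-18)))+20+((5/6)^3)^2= -192631745/326592 = -589.82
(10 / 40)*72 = 18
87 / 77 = 1.13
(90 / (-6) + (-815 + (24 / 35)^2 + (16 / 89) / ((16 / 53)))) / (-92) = 9.01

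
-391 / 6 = -65.17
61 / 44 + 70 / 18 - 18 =-5039/396 = -12.72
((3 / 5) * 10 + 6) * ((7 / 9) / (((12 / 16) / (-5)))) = -560/9 = -62.22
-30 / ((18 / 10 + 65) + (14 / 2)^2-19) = -75/242 = -0.31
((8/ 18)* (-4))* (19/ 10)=-3.38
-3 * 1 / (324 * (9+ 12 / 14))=-7/7452 = 0.00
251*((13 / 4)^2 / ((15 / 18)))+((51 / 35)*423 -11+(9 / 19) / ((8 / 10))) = 20148907/5320 = 3787.39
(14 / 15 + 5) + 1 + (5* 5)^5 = 146484479/15 = 9765631.93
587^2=344569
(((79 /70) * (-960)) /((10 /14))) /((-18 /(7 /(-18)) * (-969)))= 4424/130815 = 0.03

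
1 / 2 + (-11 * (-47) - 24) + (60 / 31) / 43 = 1315791/2666 = 493.55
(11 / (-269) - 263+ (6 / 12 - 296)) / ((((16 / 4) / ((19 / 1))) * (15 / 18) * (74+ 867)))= -3425643/1012516 = -3.38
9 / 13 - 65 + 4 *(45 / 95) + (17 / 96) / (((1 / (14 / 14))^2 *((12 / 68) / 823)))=54308401/71136 = 763.44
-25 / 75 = -1/3 = -0.33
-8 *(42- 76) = 272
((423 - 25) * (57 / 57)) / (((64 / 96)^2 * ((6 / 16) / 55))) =131340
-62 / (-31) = 2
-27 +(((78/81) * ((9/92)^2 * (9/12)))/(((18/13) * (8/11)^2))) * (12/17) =-248577117/9208832 = -26.99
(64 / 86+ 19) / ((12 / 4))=283/43 = 6.58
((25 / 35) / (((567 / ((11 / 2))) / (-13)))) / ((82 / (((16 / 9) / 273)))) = -220/30755781 = 0.00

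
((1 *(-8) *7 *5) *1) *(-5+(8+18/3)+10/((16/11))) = -4445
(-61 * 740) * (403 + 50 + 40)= -22254020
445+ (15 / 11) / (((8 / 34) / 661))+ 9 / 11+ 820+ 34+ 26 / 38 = 4289765/836 = 5131.30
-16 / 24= -2/3 = -0.67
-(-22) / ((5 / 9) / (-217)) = -42966/5 = -8593.20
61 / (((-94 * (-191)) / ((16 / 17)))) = 488/152609 = 0.00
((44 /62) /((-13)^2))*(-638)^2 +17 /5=44863903/26195 = 1712.69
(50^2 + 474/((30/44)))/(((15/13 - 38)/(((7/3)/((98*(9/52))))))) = -11.93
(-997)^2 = 994009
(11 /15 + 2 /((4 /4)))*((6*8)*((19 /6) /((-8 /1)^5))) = -779/61440 = -0.01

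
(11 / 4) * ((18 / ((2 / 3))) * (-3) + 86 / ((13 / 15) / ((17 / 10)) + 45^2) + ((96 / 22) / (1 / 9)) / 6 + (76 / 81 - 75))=-621168491/1521342 = -408.30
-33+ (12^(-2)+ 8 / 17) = -32.52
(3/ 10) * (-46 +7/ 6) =-269/20 = -13.45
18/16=9/8 = 1.12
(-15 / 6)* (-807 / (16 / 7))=28245/32 = 882.66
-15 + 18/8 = -51/4 = -12.75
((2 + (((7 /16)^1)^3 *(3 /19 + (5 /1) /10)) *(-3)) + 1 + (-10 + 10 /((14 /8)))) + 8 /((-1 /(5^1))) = -45162347/1089536 = -41.45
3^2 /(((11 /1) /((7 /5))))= 1.15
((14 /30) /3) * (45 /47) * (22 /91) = 22/611 = 0.04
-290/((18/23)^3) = -1764215/2916 = -605.01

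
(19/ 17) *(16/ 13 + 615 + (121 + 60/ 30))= 182590/221 = 826.20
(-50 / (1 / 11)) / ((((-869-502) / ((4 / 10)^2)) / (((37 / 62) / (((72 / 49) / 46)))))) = 458689/382509 = 1.20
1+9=10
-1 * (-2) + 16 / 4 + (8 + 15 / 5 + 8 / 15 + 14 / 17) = 4681/255 = 18.36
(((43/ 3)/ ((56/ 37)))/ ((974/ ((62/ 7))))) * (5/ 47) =246605/26917464 = 0.01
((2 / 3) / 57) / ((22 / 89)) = 89/1881 = 0.05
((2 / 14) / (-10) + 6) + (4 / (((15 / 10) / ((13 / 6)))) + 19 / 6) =4703/315 = 14.93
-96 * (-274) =26304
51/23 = 2.22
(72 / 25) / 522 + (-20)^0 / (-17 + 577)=593/81200 = 0.01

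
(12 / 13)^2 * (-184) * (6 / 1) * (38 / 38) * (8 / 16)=-79488/169 = -470.34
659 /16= 41.19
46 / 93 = 0.49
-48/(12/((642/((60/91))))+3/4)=-623168/9897 = -62.97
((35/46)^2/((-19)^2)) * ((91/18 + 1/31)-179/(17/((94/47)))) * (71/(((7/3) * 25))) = -3273739/105016344 = -0.03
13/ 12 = 1.08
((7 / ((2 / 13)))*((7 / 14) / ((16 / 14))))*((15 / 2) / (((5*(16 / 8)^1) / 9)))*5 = 671.84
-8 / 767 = -0.01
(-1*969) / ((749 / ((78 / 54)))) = -4199/2247 = -1.87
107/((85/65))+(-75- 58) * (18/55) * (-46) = 1948613/935 = 2084.08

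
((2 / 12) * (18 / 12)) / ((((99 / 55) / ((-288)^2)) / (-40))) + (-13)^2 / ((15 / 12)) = -2303324/5 = -460664.80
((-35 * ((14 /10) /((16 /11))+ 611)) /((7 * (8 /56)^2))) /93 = -1612.16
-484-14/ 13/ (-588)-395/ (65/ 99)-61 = -626051/546 = -1146.61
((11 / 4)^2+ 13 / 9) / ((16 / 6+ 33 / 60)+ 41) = 0.20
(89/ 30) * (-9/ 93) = -89/310 = -0.29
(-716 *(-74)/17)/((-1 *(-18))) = 26492/153 = 173.15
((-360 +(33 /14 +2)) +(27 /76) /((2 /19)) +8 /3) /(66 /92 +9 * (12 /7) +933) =-1350859/3667500 = -0.37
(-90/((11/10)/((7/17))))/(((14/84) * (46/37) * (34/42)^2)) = -308391300/1242989 = -248.10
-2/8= -1/4 = -0.25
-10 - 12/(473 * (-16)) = -18917/1892 = -10.00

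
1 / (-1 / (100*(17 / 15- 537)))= 160760/3 = 53586.67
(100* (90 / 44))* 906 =2038500/11 = 185318.18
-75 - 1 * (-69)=-6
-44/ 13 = -3.38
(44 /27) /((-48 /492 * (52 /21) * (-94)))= 3157/43992 = 0.07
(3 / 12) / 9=1/36 = 0.03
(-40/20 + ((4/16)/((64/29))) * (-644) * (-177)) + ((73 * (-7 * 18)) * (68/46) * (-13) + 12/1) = 279215243/1472 = 189684.27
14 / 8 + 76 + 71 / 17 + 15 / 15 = 5639/68 = 82.93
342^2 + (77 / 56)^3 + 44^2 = 60878131/512 = 118902.60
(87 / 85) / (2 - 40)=-87/3230 = -0.03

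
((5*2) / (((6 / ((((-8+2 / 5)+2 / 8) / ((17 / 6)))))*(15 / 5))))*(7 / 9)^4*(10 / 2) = -588245/223074 = -2.64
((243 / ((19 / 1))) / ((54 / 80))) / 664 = 45/1577 = 0.03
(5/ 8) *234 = 585/4 = 146.25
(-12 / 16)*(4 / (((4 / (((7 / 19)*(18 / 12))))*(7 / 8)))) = -9/19 = -0.47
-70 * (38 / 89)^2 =-101080/7921 = -12.76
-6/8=-3/4 = -0.75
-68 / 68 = -1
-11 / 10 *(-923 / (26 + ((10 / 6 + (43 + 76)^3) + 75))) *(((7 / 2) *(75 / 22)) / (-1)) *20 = -41535/288902 = -0.14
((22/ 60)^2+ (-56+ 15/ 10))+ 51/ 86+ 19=-1345697/38700 = -34.77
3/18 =1/6 = 0.17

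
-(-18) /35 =18/35 = 0.51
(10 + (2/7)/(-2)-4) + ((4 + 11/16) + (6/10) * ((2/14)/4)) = 5917/560 = 10.57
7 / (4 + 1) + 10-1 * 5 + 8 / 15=104/15 = 6.93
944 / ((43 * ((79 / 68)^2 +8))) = 4365056/1859019 = 2.35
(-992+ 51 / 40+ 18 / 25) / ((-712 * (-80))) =-198001/11392000 = -0.02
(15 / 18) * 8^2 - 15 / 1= 115/3 = 38.33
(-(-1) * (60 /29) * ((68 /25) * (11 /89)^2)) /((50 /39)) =1925352/28713625 = 0.07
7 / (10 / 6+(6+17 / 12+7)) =84/193 = 0.44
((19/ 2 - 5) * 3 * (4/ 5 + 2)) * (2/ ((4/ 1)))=189/10 = 18.90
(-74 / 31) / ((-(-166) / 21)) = -777/2573 = -0.30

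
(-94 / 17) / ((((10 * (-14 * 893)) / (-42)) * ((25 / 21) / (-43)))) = 2709/40375 = 0.07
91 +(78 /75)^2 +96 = 117551/625 = 188.08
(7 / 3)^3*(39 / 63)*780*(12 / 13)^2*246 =1285760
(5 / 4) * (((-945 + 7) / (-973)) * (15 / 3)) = 1675/278 = 6.03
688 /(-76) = -172/19 = -9.05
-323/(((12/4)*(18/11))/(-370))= 657305/27 = 24344.63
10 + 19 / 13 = 149/13 = 11.46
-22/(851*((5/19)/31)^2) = -7632262/21275 = -358.74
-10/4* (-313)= 1565/2 = 782.50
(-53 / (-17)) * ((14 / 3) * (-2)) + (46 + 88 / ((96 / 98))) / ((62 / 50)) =84789/1054 = 80.44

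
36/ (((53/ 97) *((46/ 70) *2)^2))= 1069425/28037 = 38.14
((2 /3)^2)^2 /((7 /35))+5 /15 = 107/81 = 1.32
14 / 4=7/2 = 3.50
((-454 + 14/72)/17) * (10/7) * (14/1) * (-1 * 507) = 812045/3 = 270681.67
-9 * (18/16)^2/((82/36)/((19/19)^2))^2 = -59049/26896 = -2.20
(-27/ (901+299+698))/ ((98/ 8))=-54/46501 = 0.00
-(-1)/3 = 1/3 = 0.33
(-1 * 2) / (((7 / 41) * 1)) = -82/7 = -11.71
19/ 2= 9.50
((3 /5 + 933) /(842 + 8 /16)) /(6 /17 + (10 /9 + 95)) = 1428408/124344575 = 0.01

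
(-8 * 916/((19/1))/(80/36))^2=271854144/9025 = 30122.34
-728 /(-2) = 364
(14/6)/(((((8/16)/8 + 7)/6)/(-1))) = -224/113 = -1.98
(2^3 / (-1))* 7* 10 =-560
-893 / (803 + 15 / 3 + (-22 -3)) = -893/783 = -1.14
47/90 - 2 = -133/90 = -1.48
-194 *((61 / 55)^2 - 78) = 45052426/3025 = 14893.36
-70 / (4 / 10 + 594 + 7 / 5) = -0.12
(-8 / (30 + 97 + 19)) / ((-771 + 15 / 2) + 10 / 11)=88/1224721 = 0.00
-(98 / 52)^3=-117649/17576 = -6.69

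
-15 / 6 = -5/2 = -2.50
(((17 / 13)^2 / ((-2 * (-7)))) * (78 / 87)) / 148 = 289/390572 = 0.00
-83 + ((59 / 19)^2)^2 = 1300718/130321 = 9.98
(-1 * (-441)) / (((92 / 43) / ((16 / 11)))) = 75852/253 = 299.81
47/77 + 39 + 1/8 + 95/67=1698479/41272 = 41.15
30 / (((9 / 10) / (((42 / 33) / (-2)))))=-700/33 = -21.21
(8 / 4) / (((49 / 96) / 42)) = 1152/7 = 164.57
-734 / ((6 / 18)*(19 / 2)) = -231.79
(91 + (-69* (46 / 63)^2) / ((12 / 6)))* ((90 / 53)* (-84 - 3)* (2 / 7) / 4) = -13928555/18179 = -766.19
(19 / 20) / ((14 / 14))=19/20 = 0.95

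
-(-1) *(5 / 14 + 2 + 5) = 103/14 = 7.36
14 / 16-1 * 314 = -2505/8 = -313.12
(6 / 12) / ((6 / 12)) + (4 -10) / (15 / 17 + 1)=-35/16 = -2.19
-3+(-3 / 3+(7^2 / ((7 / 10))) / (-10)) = -11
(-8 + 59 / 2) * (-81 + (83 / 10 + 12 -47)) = -46311/20 = -2315.55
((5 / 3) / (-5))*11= -11/3 = -3.67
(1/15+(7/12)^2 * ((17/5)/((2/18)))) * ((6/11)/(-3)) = -503/264 = -1.91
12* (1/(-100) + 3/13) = 861/325 = 2.65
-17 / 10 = -1.70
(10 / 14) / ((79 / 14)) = 10/79 = 0.13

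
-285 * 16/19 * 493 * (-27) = 3194640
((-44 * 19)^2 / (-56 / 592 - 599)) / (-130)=25859152/2881645 = 8.97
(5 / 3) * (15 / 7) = 25/7 = 3.57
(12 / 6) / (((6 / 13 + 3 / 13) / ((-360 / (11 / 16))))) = -16640/11 = -1512.73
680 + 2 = 682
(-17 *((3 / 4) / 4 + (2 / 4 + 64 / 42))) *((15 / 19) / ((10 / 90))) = -568395/2128 = -267.10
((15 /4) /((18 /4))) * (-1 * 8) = -20/3 = -6.67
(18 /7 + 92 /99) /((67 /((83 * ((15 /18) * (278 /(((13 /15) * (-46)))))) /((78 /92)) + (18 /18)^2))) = -698489068/23540517 = -29.67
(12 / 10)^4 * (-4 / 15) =-1728/3125 = -0.55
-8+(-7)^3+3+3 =-345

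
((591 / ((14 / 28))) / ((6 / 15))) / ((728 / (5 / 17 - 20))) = -989925/12376 = -79.99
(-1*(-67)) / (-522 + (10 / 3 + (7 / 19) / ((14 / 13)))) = -7638/59089 = -0.13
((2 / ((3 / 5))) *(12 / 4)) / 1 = 10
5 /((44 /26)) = 65/22 = 2.95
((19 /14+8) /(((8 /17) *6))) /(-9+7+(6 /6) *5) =1.10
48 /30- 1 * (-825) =4133/5 = 826.60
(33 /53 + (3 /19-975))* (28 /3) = -9156364/1007 = -9092.71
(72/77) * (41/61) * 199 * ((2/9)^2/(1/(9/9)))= 261088/42273 = 6.18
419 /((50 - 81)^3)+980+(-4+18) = 29611835/29791 = 993.99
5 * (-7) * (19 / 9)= -665/9 = -73.89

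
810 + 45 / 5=819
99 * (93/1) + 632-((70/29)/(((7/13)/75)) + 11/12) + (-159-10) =3247841/348 = 9332.88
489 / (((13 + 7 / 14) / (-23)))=-7498/9 = -833.11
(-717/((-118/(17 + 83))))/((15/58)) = 138620/59 = 2349.49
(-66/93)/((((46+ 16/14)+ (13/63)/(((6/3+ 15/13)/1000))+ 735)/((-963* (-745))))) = -741253842/1233955 = -600.71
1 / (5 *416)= 1/2080 = 0.00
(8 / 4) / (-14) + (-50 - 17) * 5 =-2346/7 = -335.14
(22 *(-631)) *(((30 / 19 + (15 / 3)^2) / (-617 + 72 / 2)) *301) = 301447630/1577 = 191152.59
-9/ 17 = -0.53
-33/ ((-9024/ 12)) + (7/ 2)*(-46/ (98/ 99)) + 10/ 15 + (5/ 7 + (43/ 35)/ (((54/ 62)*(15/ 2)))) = -245216399/1522800 = -161.03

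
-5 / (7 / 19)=-95/7 = -13.57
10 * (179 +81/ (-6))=1655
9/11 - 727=-7988/11 = -726.18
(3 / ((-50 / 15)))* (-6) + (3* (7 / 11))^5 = 30.76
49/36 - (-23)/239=12539/8604 = 1.46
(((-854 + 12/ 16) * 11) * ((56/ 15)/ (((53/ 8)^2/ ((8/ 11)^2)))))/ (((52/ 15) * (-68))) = 12232192/6828679 = 1.79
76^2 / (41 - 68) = -5776/27 = -213.93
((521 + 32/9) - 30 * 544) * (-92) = 13078628/9 = 1453180.89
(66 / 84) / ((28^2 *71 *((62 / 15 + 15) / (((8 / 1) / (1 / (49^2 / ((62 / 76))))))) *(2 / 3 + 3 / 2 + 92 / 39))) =122265/31855073 = 0.00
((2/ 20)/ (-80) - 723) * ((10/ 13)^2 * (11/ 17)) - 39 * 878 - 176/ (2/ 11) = -815629051/22984 = -35486.82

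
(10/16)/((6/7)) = 35/48 = 0.73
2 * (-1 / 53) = -2/53 = -0.04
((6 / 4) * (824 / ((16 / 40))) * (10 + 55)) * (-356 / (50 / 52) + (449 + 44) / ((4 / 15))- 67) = 567003567/2 = 283501783.50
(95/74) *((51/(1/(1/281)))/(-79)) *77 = -373065/1642726 = -0.23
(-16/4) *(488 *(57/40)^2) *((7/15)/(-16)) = 462441/4000 = 115.61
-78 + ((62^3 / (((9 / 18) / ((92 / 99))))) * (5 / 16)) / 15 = 2717606/297 = 9150.19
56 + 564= 620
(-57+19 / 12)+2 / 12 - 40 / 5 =-253/4 = -63.25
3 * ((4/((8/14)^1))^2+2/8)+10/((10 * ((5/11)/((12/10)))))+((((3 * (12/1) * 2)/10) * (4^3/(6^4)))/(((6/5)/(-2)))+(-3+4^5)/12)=317089/1350 = 234.88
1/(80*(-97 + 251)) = 1/12320 = 0.00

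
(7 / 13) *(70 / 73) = 490/949 = 0.52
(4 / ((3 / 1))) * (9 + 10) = 76/3 = 25.33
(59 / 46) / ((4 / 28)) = 413/46 = 8.98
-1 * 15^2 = -225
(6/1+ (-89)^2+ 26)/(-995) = -7953/995 = -7.99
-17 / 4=-4.25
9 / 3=3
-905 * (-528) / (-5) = -95568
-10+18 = 8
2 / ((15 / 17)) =34/15 = 2.27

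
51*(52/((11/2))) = 5304/11 = 482.18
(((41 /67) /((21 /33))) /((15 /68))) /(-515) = -30668/3623025 = -0.01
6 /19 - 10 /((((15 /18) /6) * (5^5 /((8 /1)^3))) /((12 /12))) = -681666/59375 = -11.48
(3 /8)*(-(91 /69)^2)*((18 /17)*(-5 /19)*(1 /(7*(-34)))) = -17745/23237912 = 0.00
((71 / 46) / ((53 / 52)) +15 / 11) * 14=40.29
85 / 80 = 17/16 = 1.06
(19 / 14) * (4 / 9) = 38/63 = 0.60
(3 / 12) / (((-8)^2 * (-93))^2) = 1/141705216 = 0.00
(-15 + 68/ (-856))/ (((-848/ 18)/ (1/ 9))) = 3227/90736 = 0.04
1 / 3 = 0.33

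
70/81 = 0.86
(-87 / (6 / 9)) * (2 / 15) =-87/5 = -17.40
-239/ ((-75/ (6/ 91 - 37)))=-803279/6825 = -117.70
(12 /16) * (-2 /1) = -3/2 = -1.50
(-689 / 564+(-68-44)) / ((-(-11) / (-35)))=2234995/6204 = 360.25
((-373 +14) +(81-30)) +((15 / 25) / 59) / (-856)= -77776163/252520 = -308.00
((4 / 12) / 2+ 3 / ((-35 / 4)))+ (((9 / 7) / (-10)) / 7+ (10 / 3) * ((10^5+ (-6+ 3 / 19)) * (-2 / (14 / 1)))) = -664963867/13965 = -47616.46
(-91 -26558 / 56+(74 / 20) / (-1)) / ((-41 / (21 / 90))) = 26551/8200 = 3.24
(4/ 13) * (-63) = -252/13 = -19.38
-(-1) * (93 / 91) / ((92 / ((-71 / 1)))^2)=468813/770224 = 0.61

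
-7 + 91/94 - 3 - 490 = -499.03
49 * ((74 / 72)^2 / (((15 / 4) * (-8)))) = -67081/38880 = -1.73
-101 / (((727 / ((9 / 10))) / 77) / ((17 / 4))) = -40.92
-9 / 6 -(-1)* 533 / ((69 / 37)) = 284.31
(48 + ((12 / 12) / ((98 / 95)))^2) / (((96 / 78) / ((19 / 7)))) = 116094199/1075648 = 107.93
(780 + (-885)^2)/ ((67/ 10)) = 7840050/67 = 117015.67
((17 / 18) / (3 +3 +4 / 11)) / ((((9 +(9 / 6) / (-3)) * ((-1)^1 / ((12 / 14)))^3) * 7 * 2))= -66/84035 = 0.00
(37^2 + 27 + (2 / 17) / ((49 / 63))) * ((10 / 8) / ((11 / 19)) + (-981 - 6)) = -211747979/154 = -1374986.88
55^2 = 3025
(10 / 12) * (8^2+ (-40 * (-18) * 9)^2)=104976160/3 = 34992053.33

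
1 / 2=0.50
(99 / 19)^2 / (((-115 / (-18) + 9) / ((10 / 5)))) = 352836/99997 = 3.53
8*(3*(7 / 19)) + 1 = 187/19 = 9.84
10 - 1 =9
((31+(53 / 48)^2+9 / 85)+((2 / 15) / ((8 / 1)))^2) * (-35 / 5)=-221570839/979200 = -226.28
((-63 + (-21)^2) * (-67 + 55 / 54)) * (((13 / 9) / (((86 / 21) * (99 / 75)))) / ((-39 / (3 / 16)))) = 4364675/136224 = 32.04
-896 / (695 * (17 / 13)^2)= -151424/200855 = -0.75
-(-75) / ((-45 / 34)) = -56.67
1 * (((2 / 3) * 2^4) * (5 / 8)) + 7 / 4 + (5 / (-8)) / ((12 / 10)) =379/48 = 7.90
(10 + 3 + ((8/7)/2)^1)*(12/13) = 1140/91 = 12.53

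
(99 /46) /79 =99/3634 = 0.03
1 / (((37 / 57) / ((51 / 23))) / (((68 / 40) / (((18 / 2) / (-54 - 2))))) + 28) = 0.04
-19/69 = -0.28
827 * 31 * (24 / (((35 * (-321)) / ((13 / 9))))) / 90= -1333124/1516725 = -0.88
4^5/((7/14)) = 2048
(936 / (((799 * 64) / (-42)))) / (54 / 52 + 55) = -31941/2328286 = -0.01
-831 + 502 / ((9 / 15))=17/3 = 5.67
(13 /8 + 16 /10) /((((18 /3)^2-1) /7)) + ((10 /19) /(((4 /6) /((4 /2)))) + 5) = 7.22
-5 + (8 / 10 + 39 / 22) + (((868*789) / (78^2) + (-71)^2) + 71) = 291238681/55770 = 5222.14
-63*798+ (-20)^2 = -49874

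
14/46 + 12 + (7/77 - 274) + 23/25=-1648831/6325 = -260.68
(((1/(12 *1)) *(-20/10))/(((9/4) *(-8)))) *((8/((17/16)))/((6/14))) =224/1377 = 0.16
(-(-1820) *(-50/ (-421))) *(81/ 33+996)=999453000/4631 = 215817.97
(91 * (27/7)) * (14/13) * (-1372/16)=-64827/2 = -32413.50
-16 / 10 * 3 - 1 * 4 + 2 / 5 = -42/5 = -8.40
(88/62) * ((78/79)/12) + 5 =12531/2449 = 5.12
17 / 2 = 8.50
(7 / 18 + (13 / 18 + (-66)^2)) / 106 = 19607/477 = 41.10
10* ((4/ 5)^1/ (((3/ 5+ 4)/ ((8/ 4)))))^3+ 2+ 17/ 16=678103/194672 = 3.48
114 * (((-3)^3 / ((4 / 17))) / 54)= -969/4 = -242.25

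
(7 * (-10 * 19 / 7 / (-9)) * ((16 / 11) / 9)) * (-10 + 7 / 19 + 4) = -17120/891 = -19.21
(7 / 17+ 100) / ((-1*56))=-1707/952 = -1.79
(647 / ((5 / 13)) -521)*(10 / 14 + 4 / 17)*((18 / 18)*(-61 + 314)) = 165987734/595 = 278970.98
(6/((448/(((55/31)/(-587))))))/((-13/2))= 165/26494832 = 0.00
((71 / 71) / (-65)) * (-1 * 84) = 84/65 = 1.29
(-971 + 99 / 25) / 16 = -1511/25 = -60.44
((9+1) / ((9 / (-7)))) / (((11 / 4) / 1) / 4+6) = -1120/963 = -1.16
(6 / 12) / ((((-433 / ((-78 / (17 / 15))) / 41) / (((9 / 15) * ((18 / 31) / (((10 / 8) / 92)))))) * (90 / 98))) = 518997024/5704775 = 90.98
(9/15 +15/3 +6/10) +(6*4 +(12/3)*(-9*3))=-389/5 = -77.80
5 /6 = 0.83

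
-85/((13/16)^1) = -1360/13 = -104.62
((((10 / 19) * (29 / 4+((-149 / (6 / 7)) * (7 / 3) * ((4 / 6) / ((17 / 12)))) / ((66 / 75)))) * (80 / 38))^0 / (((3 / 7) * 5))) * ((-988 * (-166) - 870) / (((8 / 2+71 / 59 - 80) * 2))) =-33687997/66195 = -508.92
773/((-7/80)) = -8834.29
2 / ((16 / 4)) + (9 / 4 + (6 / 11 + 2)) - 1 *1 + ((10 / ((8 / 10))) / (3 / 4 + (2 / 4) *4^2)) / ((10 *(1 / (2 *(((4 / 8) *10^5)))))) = 4401323/308 = 14290.01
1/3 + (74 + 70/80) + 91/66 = 20219/264 = 76.59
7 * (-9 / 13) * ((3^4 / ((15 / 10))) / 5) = -3402/65 = -52.34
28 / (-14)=-2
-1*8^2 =-64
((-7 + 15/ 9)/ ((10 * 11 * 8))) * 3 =-1/55 = -0.02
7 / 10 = 0.70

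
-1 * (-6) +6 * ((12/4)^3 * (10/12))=141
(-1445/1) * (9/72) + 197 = 131/8 = 16.38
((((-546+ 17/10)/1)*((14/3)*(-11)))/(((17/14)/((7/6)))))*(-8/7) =-23470216/765 = -30680.02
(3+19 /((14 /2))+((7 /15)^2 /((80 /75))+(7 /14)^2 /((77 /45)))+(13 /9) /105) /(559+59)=1963/199584 = 0.01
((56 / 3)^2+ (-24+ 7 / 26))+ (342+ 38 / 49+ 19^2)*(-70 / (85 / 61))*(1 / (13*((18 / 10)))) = -33029723/27846 = -1186.16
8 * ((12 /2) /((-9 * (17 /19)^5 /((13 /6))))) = -257514296/12778713 = -20.15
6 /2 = 3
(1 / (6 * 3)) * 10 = 5/9 = 0.56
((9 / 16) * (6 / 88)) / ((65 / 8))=27/5720 = 0.00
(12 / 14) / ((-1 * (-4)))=3/14 = 0.21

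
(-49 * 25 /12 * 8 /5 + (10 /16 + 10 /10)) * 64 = -31048/3 = -10349.33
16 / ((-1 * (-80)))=1/5 = 0.20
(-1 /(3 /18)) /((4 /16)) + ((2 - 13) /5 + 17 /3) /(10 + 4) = -2494/105 = -23.75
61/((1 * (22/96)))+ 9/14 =41091/154 = 266.82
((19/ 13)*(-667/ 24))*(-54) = 114057/52 = 2193.40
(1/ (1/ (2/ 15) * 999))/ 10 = 1/74925 = 0.00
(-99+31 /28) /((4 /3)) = -8223/112 = -73.42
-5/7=-0.71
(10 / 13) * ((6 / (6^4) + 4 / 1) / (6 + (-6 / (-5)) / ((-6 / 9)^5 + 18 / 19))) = 40719875/98758764 = 0.41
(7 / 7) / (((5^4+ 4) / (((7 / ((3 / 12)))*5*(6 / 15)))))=56/629 = 0.09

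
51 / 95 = 0.54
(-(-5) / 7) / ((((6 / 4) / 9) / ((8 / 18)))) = 40/21 = 1.90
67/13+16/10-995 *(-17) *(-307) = -337538386/65 = -5192898.25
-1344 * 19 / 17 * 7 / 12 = -876.24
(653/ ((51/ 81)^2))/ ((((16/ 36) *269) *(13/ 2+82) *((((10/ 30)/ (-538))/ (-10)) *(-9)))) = -4760370/17051 = -279.18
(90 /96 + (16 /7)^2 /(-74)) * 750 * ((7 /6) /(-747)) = -3143375/3095568 = -1.02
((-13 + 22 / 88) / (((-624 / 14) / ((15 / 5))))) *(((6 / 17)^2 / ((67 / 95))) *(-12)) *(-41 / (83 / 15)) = 33126975/2457962 = 13.48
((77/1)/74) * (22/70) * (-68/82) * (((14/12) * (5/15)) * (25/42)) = -10285/163836 = -0.06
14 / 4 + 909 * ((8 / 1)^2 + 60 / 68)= 2005373/34 = 58981.56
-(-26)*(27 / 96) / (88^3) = 117/10903552 = 0.00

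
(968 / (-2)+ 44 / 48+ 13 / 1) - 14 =-5809/12 = -484.08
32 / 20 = 8/5 = 1.60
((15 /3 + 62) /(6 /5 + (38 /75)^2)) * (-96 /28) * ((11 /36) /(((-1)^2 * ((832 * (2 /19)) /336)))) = -78766875/426088 = -184.86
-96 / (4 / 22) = -528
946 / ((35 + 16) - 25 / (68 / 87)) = 64328/1293 = 49.75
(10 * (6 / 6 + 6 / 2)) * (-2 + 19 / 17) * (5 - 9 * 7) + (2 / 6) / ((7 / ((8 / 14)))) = 5115668/2499 = 2047.09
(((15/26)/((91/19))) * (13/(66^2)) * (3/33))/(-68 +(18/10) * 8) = -475/779050272 = 0.00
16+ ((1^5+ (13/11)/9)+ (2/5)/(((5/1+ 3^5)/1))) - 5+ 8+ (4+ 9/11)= 1531499/61380 = 24.95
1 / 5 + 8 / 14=27/35 = 0.77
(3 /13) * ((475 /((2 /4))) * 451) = 1285350/13 = 98873.08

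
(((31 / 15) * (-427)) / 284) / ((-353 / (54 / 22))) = 119133/5513860 = 0.02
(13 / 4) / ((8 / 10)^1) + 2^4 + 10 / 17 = 5617/272 = 20.65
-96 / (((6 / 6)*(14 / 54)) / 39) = -14441.14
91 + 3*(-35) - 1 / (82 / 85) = -1233/82 = -15.04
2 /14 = 1/7 = 0.14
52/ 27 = 1.93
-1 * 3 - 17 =-20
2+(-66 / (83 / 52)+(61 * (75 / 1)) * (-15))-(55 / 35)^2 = -279267952/4067 = -68666.82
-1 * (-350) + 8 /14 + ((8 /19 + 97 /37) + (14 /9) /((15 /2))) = 235056013/664335 = 353.82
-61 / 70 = -0.87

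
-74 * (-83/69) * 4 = 24568/69 = 356.06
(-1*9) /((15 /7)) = -21/5 = -4.20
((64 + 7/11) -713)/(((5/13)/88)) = -741728/5 = -148345.60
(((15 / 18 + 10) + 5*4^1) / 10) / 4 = 37/48 = 0.77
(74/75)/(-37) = -2/75 = -0.03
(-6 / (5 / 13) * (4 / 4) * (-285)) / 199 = 4446/199 = 22.34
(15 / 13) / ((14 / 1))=15/182 = 0.08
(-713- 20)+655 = -78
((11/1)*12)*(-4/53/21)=-176/371 = -0.47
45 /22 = 2.05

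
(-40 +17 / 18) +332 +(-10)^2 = 7073/18 = 392.94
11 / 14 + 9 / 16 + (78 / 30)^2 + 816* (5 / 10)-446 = -83697/2800 = -29.89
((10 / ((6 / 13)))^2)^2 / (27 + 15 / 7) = 124954375/16524 = 7561.99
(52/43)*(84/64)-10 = -1447/172 = -8.41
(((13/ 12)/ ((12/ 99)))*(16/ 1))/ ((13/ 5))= 55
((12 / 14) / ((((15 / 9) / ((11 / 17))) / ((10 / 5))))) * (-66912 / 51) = -519552/595 = -873.20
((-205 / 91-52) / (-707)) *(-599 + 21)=-2853586/64337 = -44.35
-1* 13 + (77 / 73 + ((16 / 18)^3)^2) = -444280040/38795193 = -11.45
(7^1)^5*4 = 67228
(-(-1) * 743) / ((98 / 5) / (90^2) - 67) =-15045750/1356701 = -11.09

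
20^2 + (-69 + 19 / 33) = 10942/33 = 331.58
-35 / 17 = -2.06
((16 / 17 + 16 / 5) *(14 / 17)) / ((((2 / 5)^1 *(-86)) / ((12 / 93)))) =-4928/385237 = -0.01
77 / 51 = 1.51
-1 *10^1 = -10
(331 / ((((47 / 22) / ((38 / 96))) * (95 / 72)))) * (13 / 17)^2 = 1845987/67915 = 27.18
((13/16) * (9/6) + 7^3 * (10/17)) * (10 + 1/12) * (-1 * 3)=-6140.25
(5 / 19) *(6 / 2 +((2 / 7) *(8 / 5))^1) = 121/133 = 0.91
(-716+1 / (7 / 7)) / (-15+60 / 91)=13013/261 = 49.86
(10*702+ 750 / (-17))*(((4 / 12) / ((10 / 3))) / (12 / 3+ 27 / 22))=260898/1955 = 133.45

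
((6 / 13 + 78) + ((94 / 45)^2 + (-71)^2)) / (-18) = -134884693/473850 = -284.66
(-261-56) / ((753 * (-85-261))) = 317/260538 = 0.00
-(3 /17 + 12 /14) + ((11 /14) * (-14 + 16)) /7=-674/833 = -0.81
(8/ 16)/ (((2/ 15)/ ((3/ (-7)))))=-45/28 = -1.61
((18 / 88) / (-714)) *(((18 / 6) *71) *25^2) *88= -399375/119 = -3356.09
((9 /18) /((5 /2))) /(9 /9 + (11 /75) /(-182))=0.20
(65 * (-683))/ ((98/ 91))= -41223.93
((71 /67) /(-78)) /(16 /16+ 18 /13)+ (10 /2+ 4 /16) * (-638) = -20870770/6231 = -3349.51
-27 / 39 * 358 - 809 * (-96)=1006410/13 = 77416.15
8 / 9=0.89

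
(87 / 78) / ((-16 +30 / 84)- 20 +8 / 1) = -203/5031 = -0.04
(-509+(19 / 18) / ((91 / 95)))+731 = 365441/1638 = 223.10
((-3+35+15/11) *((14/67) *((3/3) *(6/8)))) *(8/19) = 30828/14003 = 2.20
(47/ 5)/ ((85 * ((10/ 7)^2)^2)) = 112847/4250000 = 0.03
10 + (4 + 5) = 19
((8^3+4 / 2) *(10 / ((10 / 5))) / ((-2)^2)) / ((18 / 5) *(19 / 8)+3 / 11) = 141350/1941 = 72.82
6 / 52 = 3/26 = 0.12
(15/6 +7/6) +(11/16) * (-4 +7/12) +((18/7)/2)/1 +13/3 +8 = 20075/1344 = 14.94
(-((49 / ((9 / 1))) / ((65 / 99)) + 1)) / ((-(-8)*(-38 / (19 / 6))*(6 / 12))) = 151/780 = 0.19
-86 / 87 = -0.99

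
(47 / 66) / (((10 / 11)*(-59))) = -47/3540 = -0.01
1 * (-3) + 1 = -2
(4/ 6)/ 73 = 2/219 = 0.01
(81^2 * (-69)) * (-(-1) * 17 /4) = -7696053/4 = -1924013.25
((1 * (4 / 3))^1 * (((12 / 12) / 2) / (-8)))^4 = 1/20736 = 0.00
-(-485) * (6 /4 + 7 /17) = 31525/34 = 927.21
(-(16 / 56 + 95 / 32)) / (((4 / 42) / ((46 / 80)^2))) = -1156923/102400 = -11.30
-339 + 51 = -288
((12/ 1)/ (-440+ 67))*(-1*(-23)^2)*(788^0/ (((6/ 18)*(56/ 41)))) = 195201/5222 = 37.38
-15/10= -3/2 = -1.50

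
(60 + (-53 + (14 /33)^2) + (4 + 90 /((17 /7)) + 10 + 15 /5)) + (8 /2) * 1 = 1207766/18513 = 65.24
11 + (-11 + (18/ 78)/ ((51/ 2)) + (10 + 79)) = 19671/221 = 89.01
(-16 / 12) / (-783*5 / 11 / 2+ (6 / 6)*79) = 88/6531 = 0.01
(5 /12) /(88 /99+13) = 3/100 = 0.03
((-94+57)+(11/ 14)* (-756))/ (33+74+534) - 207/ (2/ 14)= -929440/641 = -1449.98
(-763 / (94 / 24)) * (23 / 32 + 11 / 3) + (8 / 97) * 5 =-31143591/36472 = -853.90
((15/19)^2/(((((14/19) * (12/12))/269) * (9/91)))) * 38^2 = 3322150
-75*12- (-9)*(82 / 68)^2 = -1025271/1156 = -886.91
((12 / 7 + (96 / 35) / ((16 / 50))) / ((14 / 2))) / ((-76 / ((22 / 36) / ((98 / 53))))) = -583/91238 = -0.01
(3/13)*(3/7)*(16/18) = 8/91 = 0.09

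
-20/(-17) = 20/17 = 1.18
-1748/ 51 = -34.27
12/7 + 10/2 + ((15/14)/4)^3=1182511/175616 = 6.73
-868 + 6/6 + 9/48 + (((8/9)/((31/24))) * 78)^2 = 2014.45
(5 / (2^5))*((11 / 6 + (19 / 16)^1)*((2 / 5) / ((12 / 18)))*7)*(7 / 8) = 7105/4096 = 1.73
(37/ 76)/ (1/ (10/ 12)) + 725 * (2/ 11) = 663235/5016 = 132.22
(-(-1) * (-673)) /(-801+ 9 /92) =61916/73683 = 0.84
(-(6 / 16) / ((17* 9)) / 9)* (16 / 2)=-1/459 = 0.00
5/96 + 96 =9221/96 = 96.05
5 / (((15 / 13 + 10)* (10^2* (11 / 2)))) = 13/15950 = 0.00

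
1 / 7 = 0.14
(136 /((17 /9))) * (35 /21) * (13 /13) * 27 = 3240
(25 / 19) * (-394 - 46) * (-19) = 11000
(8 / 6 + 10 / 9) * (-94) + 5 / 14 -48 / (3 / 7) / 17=-505531/2142 = -236.01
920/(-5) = -184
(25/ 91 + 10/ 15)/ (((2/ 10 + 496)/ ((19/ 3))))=0.01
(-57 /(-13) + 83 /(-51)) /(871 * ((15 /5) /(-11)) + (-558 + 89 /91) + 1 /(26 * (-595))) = -1407560/405634653 = 0.00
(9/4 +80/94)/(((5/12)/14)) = 24486/235 = 104.20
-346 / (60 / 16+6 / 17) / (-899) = 23528/250821 = 0.09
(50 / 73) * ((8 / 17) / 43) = 400/53363 = 0.01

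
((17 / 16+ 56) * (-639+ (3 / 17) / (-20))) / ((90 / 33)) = -727324103/54400 = -13369.93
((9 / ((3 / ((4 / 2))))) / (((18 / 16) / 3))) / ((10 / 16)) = 128/5 = 25.60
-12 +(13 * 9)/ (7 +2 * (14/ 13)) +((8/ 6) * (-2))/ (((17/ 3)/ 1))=37/119 = 0.31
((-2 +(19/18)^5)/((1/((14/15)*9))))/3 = -9121259/4723920 = -1.93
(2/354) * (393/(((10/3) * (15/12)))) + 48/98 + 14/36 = 1836377/1300950 = 1.41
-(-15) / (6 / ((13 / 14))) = 65/28 = 2.32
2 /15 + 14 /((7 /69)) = 2072/15 = 138.13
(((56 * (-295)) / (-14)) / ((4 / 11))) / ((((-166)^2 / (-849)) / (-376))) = 258970470/6889 = 37591.88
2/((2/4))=4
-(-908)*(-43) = -39044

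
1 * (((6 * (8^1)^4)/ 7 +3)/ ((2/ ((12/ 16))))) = 73791/56 = 1317.70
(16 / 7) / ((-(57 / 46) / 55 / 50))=-2024000/399 = -5072.68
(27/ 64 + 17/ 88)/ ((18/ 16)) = 433/792 = 0.55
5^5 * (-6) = -18750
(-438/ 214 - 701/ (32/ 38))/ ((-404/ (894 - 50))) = 301442407/172912 = 1743.33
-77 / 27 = -2.85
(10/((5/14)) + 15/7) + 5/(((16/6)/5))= 2213/56 = 39.52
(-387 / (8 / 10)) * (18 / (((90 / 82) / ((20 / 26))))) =-79335/13 = -6102.69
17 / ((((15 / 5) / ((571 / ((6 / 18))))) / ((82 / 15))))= 795974/15 = 53064.93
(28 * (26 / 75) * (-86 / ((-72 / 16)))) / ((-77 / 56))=-1001728/7425 = -134.91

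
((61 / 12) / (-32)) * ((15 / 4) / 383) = -305/196096 = 0.00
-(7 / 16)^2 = -49/256 = -0.19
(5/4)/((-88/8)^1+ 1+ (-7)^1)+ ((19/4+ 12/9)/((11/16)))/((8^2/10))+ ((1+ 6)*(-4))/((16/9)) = -64811/4488 = -14.44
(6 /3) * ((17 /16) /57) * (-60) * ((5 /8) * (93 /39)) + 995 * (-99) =-389304935/3952 = -98508.33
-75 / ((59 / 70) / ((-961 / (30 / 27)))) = 4540725/59 = 76961.44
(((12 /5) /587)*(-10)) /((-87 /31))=248/17023 = 0.01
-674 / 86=-337/43 = -7.84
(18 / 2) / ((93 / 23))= 69/31 = 2.23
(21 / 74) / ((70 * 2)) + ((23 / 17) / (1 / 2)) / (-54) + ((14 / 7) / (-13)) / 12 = -537839/8831160 = -0.06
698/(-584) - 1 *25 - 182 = -60793/292 = -208.20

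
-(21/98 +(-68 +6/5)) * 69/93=107203/2170 = 49.40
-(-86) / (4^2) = 43/8 = 5.38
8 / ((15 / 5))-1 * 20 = -52/3 = -17.33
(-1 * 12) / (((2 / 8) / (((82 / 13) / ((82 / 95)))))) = -4560/13 = -350.77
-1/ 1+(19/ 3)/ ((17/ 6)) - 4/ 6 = 29/51 = 0.57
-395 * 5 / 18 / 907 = -1975/16326 = -0.12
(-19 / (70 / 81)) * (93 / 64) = -143127/4480 = -31.95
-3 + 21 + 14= 32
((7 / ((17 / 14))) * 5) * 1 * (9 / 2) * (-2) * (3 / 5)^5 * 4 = -857304/10625 = -80.69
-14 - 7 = -21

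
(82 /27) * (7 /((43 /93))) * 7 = 321.86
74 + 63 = 137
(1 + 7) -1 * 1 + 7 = 14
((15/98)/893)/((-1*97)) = -15/8488858 = 0.00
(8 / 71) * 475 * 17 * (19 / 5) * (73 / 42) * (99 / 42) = 49280110/3479 = 14165.02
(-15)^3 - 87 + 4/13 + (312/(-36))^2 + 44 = -3342.58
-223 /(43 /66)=-14718/43 = -342.28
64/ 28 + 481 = 3383/7 = 483.29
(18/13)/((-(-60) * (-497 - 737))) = -3/160420 = 0.00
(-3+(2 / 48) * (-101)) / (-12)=173/288 = 0.60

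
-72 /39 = -24/13 = -1.85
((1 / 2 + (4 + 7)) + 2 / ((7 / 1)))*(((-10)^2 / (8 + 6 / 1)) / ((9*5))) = 275/147 = 1.87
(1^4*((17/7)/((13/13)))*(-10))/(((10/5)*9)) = -85/63 = -1.35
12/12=1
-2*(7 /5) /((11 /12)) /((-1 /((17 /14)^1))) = 3.71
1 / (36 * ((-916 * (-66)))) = 1/2176416 = 0.00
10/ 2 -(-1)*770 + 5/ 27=20930/27 = 775.19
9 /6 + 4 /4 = 5/2 = 2.50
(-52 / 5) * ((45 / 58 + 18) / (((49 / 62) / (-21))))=5266404/1015 = 5188.58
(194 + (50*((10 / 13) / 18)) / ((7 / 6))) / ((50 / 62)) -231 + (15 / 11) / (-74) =65625683/5555550 = 11.81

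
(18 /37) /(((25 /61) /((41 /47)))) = 45018/43475 = 1.04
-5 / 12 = -0.42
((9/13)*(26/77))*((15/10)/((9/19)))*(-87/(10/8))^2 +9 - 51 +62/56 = 27296837/7700 = 3545.04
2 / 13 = 0.15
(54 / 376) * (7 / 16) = 189/3008 = 0.06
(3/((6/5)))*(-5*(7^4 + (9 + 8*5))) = -30625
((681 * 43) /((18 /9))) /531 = 9761/354 = 27.57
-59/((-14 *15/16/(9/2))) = 708/35 = 20.23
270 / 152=135/76 = 1.78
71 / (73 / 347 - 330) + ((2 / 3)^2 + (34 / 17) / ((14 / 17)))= 2.66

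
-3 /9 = -1/3 = -0.33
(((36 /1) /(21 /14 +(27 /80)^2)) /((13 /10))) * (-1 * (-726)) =50688000/4069 = 12457.11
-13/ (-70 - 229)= 1/23 = 0.04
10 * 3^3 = 270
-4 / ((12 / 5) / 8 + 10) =-40/103 = -0.39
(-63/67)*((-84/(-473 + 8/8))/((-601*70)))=189/47515060 = 0.00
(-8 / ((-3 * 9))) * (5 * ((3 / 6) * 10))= 200/27 = 7.41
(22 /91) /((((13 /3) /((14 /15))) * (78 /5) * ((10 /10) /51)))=0.17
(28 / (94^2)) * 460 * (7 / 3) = 22540/6627 = 3.40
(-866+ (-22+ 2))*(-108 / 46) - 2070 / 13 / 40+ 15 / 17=42231099/20332 = 2077.08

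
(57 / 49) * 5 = 285/49 = 5.82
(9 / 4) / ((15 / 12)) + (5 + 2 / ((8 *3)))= 413/60 = 6.88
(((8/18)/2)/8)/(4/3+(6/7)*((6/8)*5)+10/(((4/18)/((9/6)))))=7/18156 = 0.00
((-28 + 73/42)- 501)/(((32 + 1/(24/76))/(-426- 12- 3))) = 1395135/211 = 6612.01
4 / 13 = 0.31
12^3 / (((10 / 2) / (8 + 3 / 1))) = 19008/5 = 3801.60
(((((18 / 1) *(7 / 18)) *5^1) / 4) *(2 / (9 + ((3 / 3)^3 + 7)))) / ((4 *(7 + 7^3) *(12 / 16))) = 1/1020 = 0.00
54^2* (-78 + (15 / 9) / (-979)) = -222676452/979 = -227452.96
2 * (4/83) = 8/83 = 0.10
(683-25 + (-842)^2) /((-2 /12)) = -4257732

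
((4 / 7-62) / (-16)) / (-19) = -215/1064 = -0.20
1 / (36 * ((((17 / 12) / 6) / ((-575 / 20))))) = -115/34 = -3.38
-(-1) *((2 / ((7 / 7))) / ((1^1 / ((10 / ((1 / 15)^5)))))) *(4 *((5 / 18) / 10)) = 1687500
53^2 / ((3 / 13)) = 36517/3 = 12172.33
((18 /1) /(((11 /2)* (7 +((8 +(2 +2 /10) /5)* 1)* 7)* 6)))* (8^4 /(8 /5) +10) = 21.21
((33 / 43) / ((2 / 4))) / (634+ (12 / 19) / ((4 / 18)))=57/23650 = 0.00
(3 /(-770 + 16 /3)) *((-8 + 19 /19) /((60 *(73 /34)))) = 357/1674620 = 0.00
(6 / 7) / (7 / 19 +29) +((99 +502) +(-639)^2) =408922.03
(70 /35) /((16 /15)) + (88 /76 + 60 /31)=23411/4712 = 4.97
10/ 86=5/43 = 0.12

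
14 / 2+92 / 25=267/25 = 10.68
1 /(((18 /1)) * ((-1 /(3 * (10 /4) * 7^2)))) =-20.42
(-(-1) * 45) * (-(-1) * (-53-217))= -12150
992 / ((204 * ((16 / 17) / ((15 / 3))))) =155/6 = 25.83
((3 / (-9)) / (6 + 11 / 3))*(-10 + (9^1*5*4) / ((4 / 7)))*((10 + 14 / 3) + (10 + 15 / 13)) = -307135/1131 = -271.56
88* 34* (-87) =-260304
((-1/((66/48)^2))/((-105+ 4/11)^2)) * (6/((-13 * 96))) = 4/17222413 = 0.00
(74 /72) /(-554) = -37/19944 = 0.00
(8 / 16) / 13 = 1/26 = 0.04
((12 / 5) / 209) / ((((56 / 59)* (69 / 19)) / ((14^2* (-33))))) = -2478/115 = -21.55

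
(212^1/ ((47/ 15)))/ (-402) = -0.17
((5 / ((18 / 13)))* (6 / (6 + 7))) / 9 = 0.19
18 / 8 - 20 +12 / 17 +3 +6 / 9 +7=-1301/204 = -6.38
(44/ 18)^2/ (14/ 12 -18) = -968/2727 = -0.35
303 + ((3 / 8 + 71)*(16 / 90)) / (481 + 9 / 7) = 46035757/151920 = 303.03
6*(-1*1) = -6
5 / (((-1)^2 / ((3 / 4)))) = 15/4 = 3.75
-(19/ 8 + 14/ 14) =-27/8 = -3.38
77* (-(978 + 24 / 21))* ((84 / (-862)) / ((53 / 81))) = 11228.40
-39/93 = -13/31 = -0.42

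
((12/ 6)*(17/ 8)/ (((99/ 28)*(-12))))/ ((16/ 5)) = -595/19008 = -0.03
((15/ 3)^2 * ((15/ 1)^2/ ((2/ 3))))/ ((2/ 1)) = 4218.75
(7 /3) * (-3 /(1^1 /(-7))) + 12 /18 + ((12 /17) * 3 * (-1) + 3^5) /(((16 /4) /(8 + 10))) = 115631/102 = 1133.64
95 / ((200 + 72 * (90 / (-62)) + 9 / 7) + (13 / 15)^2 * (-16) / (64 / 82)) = 1.17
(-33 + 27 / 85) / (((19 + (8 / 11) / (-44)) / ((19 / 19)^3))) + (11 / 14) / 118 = -553152281/322544740 = -1.71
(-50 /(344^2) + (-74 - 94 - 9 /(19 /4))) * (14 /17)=-78644909/562096 = -139.91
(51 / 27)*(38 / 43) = 646/387 = 1.67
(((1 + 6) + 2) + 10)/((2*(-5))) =-19/10 = -1.90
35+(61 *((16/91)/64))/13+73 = 511117/4732 = 108.01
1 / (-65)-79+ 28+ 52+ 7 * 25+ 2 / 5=2293/13 = 176.38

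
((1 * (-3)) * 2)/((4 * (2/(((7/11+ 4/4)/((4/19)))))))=-513/88 = -5.83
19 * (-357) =-6783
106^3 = 1191016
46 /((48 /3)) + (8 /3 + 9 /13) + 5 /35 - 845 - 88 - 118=-2281457/2184 = -1044.62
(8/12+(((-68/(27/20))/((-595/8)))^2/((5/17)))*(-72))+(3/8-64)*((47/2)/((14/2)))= -325.21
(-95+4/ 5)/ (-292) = 471/1460 = 0.32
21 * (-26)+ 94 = -452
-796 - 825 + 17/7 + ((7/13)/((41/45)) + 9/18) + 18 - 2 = -1601.48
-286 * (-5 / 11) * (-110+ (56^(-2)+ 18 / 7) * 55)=4087.99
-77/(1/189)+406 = -14147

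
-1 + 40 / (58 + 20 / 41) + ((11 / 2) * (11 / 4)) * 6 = 433721/4796 = 90.43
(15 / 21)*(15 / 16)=75/112 = 0.67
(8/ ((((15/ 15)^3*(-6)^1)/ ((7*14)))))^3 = -60236288/27 = -2230973.63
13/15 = 0.87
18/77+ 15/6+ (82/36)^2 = 197639/24948 = 7.92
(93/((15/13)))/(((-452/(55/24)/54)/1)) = -39897/1808 = -22.07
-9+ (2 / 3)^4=-713/81 = -8.80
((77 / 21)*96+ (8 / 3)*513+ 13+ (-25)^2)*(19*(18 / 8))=201609/2 = 100804.50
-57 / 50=-1.14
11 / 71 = 0.15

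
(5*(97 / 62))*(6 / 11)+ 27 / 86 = 134337/29326 = 4.58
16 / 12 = 4/3 = 1.33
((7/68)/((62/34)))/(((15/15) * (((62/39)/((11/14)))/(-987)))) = -423423/15376 = -27.54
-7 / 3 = -2.33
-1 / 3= -0.33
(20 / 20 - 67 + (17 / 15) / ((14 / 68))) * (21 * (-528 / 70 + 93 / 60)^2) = -279456637/6125 = -45625.57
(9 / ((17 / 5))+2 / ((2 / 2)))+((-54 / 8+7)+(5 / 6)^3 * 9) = 4123/408 = 10.11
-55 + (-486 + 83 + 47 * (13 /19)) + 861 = 435.16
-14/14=-1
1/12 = 0.08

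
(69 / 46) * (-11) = -33/2 = -16.50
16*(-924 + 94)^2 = 11022400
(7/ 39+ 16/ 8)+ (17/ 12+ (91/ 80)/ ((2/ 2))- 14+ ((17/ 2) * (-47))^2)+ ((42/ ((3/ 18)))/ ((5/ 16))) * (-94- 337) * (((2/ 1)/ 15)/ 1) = 588899291/5200 = 113249.86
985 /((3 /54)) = 17730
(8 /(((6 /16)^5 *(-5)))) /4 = -65536/1215 = -53.94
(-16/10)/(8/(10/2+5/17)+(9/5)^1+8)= -72/509 = -0.14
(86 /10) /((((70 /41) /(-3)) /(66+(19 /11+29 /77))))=-13867758/13475 = -1029.15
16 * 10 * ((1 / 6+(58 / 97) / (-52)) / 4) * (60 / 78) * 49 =11505200/49179 = 233.95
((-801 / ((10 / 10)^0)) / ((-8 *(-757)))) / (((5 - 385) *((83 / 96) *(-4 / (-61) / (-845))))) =-24772527/4775156 = -5.19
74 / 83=0.89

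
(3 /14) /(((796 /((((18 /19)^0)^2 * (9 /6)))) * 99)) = 1/245168 = 0.00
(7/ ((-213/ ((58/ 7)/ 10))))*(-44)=1276/1065 = 1.20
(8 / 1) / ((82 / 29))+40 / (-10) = -48/41 = -1.17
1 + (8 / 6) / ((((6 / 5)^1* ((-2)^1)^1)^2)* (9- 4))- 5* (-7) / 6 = 6.88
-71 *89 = -6319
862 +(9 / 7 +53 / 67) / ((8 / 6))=810017/938 = 863.56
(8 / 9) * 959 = 7672/9 = 852.44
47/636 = 0.07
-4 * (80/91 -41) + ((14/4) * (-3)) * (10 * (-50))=5410.48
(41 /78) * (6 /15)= 41/195 = 0.21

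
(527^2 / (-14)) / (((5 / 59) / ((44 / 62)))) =-5814391/35 = -166125.46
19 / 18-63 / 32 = -263/288 = -0.91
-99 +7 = -92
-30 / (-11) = 30/11 = 2.73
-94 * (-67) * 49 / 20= 154301/10 = 15430.10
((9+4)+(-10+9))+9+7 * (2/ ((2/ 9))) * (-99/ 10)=-6027/10 = -602.70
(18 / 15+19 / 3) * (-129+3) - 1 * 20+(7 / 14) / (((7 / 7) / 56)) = -4706/5 = -941.20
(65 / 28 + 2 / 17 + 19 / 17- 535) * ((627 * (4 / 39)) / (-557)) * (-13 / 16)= -52870103/1060528 = -49.85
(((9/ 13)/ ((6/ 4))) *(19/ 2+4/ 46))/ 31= 1323/9269 = 0.14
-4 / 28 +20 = 139/7 = 19.86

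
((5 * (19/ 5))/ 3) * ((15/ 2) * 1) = 95/2 = 47.50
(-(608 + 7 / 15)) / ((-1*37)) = 9127/555 = 16.45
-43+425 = 382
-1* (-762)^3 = 442450728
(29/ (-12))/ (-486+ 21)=29/5580 = 0.01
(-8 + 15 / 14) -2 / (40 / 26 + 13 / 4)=-25609/3486 = -7.35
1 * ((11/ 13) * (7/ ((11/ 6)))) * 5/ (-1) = -210/13 = -16.15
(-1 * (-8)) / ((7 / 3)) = 24/7 = 3.43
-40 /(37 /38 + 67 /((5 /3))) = -7600/7823 = -0.97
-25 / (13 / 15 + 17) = -375/268 = -1.40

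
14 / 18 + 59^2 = 3481.78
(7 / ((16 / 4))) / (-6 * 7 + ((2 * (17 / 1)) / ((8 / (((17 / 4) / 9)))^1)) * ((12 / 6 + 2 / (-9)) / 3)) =-1701/39668 = -0.04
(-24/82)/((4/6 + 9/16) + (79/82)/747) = -143424/602963 = -0.24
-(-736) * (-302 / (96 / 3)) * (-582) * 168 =679152096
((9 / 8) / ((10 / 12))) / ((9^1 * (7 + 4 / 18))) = 27/1300 = 0.02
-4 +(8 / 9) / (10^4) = -4.00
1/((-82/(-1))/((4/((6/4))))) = 4/123 = 0.03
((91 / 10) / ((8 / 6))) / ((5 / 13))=3549/200 = 17.74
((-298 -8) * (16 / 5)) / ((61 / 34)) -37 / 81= -13494869/24705 = -546.24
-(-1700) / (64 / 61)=25925/16 = 1620.31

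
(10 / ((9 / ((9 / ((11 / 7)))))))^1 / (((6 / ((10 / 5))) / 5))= 350/33 = 10.61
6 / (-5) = -6/5 = -1.20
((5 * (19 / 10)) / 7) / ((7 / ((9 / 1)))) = 171/98 = 1.74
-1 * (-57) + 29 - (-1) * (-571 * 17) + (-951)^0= -9620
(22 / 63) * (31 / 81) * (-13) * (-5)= 8.69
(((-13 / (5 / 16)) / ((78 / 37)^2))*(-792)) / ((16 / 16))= 481888/65 = 7413.66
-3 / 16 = -0.19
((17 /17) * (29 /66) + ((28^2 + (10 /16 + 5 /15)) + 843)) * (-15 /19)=-2149485/1672 = -1285.58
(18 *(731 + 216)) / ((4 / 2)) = 8523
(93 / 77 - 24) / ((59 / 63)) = -15795/649 = -24.34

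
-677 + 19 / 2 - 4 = -1343/2 = -671.50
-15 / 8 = -1.88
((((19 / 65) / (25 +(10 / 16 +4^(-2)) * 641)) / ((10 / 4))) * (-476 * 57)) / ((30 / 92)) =-252942592/12107875 = -20.89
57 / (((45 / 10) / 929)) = 35302/3 = 11767.33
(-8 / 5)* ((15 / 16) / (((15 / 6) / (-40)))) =24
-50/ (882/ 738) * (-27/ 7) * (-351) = -56640.96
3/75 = 0.04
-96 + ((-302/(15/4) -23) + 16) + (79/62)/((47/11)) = -8009207/43710 = -183.24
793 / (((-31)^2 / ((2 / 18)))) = 793/8649 = 0.09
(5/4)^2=1.56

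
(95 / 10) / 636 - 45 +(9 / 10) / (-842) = -120453067/2677560 = -44.99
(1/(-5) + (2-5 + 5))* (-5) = -9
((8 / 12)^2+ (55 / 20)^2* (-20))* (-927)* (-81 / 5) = -45294147/20 = -2264707.35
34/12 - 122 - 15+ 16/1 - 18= -817/6 = -136.17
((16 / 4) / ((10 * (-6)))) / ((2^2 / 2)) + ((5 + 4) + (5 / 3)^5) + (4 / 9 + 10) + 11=105149/2430 = 43.27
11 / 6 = 1.83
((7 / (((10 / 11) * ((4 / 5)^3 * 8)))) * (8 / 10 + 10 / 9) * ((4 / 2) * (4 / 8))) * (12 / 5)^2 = 3311/160 = 20.69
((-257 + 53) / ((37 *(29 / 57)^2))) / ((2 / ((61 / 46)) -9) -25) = 20215278/30836947 = 0.66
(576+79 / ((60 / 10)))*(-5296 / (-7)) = 1337240/3 = 445746.67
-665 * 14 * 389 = -3621590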